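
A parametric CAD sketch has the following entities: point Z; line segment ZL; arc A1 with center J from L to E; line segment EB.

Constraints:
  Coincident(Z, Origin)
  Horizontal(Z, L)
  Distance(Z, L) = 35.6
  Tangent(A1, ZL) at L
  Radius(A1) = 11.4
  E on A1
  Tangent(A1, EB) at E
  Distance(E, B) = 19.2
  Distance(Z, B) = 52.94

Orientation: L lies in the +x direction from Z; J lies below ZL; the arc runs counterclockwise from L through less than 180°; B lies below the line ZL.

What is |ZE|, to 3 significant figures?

33.9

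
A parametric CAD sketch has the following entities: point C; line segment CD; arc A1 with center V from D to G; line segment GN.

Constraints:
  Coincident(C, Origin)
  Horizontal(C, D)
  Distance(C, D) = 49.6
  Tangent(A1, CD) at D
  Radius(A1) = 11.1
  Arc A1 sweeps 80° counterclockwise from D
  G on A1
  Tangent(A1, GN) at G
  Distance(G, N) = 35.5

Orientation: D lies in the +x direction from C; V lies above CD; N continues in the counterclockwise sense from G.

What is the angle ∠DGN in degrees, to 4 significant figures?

140.0°

C is at the origin; CD is horizontal with |CD| = 49.6 and D on the +x side, so D = (49.60, 0.000). Since A1 is tangent to CD there, VD ⟂ CD, so V = D + (0, 11.1) = (49.60, 11.10). On A1, D sits at bearing -90° from V; an 80° counterclockwise sweep puts G at bearing -10°, so G = V + 11.1·(cos -10°, sin -10°) = (60.53, 9.173). A1 meets GN tangentially, so VG is at right angles to GN, so GN runs along (−sin -10°, cos -10°); with |GN| = 35.5, N = (66.70, 44.13). Then cos ∠DGN = GD·GN / (|GD||GN|), giving 140.0°.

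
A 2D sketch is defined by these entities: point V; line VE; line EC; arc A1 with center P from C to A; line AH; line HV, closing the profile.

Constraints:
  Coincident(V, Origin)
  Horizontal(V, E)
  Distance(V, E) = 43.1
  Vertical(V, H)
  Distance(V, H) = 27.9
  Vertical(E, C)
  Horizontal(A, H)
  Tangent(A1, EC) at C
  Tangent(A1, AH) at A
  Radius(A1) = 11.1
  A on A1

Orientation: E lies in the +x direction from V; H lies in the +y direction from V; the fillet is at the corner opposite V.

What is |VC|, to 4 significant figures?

46.26

The virtual corner opposite V is at (43.10, 27.90). Since A1 is tangent to EC there, PC ⟂ EC and the tangent condition forces PA to be normal to AH, with radius 11.1, so the center P sits 11.1 in from both sides at P = (32.00, 16.80). That places the tangent points at C = (43.10, 16.80) on EC and A = (32.00, 27.90) on AH. Then |VC| = |C − V| = 46.26.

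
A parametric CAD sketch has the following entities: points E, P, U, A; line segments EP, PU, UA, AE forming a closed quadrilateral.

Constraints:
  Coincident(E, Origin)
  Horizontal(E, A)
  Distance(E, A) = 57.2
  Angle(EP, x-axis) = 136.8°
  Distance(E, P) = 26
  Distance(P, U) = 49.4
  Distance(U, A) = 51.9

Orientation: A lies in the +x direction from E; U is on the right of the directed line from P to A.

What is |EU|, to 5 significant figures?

24.318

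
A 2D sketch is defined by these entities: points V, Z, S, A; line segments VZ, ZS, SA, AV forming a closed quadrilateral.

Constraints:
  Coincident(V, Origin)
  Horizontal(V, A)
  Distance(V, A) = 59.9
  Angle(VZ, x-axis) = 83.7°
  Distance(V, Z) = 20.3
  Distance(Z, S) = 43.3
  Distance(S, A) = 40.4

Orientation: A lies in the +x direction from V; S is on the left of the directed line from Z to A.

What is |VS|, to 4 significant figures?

55.86

V is at the origin; V and A share the same y with |VA| = 59.9 and A in +x, so A = (59.9, 0). VZ runs at 83.7° with |VZ| = 20.3, so Z = (2.228, 20.18). S is determined by |ZS| = 43.3 and |SA| = 40.4 together: it lies at the intersection of circle(Z, 43.3) and circle(A, 40.4). With |ZA| = 61.10, the foot of the radical line on ZA is 32.54 from Z and the perpendicular offset is √(43.3² − 32.54²) = 28.57. Taking the left-of-ZA solution: S = (42.37, 36.40).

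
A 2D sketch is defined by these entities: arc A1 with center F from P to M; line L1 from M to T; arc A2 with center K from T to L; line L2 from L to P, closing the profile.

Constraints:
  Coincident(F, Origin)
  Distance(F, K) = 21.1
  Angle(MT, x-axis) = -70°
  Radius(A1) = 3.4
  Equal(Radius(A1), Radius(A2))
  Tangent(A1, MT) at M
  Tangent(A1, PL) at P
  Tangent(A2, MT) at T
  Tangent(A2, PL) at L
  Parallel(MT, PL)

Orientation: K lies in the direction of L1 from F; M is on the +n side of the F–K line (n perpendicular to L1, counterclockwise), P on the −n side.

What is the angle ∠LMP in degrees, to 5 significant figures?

72.137°

Tangency of A1 to both parallel lines with radius 3.4 puts M and P at F ± 3.4·n: M = (3.1950, 1.1629), P = (-3.1950, -1.1629). Equal radii place T and L the same way about K: T = K + 3.4·n = (10.412, -18.665), L = K − 3.4·n = (4.0217, -20.990). Then cos ∠LMP = ML·MP / (|ML||MP|), giving 72.137°.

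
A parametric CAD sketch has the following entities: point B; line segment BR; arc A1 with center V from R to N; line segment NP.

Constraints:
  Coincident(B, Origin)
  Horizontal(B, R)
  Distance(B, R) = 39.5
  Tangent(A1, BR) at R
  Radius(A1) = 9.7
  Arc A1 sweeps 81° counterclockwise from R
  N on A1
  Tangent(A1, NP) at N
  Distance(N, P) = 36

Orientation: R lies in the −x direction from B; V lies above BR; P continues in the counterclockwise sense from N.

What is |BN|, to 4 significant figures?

31.02

B is at the origin; BR is horizontal with |BR| = 39.5 and R on the −x side, so R = (-39.50, 0.000). The tangent condition forces VR to be normal to BR, so V = R + (0, 9.7) = (-39.50, 9.700). On A1, R sits at bearing -90° from V; an 81° counterclockwise sweep puts N at bearing -9°, so N = V + 9.7·(cos -9°, sin -9°) = (-29.92, 8.183). Then |BN| = |N − B| = 31.02.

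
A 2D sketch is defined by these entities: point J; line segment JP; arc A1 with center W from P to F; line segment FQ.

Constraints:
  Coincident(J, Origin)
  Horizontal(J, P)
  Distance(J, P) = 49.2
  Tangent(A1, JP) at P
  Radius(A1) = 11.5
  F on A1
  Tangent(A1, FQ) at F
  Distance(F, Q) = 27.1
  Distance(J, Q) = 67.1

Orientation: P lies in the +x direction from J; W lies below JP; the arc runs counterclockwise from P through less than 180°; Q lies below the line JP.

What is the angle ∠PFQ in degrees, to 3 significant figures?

119°

Checks: |WF| = 11.50 ✓; ∠(WF, FQ) = 90.00° ✓; |FQ| = 27.10 ✓; |JQ| = 67.10 ✓.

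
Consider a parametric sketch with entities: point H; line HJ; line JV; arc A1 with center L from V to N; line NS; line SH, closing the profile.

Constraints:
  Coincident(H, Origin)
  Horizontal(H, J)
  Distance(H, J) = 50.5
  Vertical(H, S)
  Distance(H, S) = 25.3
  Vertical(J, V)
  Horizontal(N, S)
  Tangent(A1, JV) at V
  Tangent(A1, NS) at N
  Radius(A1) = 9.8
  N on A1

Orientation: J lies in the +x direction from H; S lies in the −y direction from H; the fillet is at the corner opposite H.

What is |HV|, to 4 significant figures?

52.83

H is at the origin; HJ is horizontal with |HJ| = 50.5 and J on the +x side, so J = (50.50, 0.000). H and S share the same x with |HS| = 25.3 and S on the −y side, so S = (0.000, -25.30). The virtual corner opposite H is at (50.50, -25.30). The tangent condition forces LV to be normal to JV and the tangent condition forces LN to be normal to NS, with radius 9.8, so the center L sits 9.8 in from both sides at L = (40.70, -15.50). That places the tangent points at V = (50.50, -15.50) on JV and N = (40.70, -25.30) on NS. Then |HV| = |V − H| = 52.83.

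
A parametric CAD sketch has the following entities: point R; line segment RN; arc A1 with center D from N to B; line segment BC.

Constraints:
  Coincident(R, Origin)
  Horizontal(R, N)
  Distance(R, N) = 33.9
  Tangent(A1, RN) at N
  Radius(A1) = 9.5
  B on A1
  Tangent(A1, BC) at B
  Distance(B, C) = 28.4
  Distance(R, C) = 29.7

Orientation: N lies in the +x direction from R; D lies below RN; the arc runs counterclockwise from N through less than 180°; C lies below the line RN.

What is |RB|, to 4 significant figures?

26.34

R is at the origin; RN is horizontal with |RN| = 33.9 and N on the +x side, so N = (33.90, 0.000). The tangent condition forces DN to be normal to RN, so D = N + (0, -9.5) = (33.90, -9.500). Since DB ⟂ BC (tangency), |DC| = √(9.5² + 28.4²) = 29.95 regardless of where B sits on A1. So C lies on both circle(R, 29.7) and circle(D, 29.95); the below-RN intersection is C = (10.25, -27.87). B is the foot of the tangent from C: B = (25.99, -4.235).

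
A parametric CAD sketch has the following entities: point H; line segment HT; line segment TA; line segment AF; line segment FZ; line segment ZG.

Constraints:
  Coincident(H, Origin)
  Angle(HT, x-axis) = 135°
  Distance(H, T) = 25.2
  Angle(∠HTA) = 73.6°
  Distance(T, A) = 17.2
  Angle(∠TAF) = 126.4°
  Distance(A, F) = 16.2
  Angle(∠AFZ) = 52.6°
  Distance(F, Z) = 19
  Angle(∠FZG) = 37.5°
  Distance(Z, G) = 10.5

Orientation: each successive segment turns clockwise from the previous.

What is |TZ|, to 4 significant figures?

14.92

∠TAF = 126.4° gives AF at -25.00° from the x-axis; with |AF| = 16.2, F = (11.96, 19.21). ∠AFZ = 52.6° gives FZ at -152.4° from the x-axis; with |FZ| = 19.0, Z = (-4.873, 10.40). Then |TZ| = |Z − T| = 14.92.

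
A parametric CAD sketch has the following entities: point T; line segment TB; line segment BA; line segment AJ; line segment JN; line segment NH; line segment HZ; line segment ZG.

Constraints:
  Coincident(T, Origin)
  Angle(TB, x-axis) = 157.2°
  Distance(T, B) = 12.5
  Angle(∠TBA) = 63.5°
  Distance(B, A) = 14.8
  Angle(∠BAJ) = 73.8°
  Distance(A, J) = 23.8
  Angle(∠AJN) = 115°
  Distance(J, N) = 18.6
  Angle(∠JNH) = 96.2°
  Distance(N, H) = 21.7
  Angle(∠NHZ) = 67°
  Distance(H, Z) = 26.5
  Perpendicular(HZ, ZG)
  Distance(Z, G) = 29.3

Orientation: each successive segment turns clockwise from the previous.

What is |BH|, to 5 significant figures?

16.532

T is at the origin; TB runs at 157.2° with length 12.5, so B = (-11.523, 4.8439). ∠TBA = 63.5° gives BA at 40.700° from the x-axis; with |BA| = 14.8, A = (-0.30290, 14.495). ∠BAJ = 73.8° gives AJ at -65.500° from the x-axis; with |AJ| = 23.8, J = (9.5668, -7.1621). ∠AJN = 115.0° gives JN at -130.50° from the x-axis; with |JN| = 18.6, N = (-2.5129, -21.306). ∠JNH = 96.2° gives NH at 145.70° from the x-axis; with |NH| = 21.7, H = (-20.439, -9.0771). Then |BH| = |H − B| = 16.532.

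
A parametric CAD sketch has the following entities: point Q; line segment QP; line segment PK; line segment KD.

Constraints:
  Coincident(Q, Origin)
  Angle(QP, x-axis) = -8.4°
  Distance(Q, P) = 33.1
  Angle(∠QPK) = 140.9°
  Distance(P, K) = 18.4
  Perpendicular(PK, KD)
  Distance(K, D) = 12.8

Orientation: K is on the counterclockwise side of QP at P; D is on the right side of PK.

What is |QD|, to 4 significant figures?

55.48

Q is at the origin; QP runs at -8.4° with length 33.1, so P = 33.1·(cos -8.4°, sin -8.4°) = (32.74, -4.835). ∠QPK = 140.9°, so PK runs at -8.4° + (180° − 140.9°) = 30.70° from the x-axis; with |PK| = 18.4, K = P + 18.4·(cos 30.70°, sin 30.70°) = (48.57, 4.559). The perpendicularity gives KD at right angles to PK; with |KD| = 12.8 on the right of PK, D = K + 12.8·(0.5105, -0.8599) = (55.10, -6.447). Then |QD| = |D − Q| = 55.48.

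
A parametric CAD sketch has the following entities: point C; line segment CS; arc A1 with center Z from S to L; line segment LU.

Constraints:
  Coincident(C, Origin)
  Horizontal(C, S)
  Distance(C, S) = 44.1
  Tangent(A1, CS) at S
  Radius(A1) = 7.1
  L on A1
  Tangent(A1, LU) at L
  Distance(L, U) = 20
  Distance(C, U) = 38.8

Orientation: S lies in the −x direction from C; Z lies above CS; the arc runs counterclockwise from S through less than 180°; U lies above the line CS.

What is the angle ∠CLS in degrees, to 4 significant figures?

137.4°

Checks: |ZL| = 7.100 ✓; ∠(ZL, LU) = 90.00° ✓; |LU| = 20.00 ✓; |CU| = 38.80 ✓.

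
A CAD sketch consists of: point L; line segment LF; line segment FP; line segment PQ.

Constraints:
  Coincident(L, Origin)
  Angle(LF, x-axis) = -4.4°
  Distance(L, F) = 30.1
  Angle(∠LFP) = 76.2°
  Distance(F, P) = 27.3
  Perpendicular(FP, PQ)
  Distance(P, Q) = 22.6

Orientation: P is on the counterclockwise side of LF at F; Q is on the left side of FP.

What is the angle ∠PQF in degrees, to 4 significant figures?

50.38°

∠LFP = 76.2°, so FP runs at -4.4° + (180° − 76.2°) = 99.40° from the x-axis; with |FP| = 27.3, P = F + 27.3·(cos 99.40°, sin 99.40°) = (25.55, 24.62). FP is perpendicular to PQ; with |PQ| = 22.6 on the left of FP, Q = P + 22.6·(-0.9866, -0.1633) = (3.256, 20.93). Then cos ∠PQF = QP·QF / (|QP||QF|), giving 50.38°.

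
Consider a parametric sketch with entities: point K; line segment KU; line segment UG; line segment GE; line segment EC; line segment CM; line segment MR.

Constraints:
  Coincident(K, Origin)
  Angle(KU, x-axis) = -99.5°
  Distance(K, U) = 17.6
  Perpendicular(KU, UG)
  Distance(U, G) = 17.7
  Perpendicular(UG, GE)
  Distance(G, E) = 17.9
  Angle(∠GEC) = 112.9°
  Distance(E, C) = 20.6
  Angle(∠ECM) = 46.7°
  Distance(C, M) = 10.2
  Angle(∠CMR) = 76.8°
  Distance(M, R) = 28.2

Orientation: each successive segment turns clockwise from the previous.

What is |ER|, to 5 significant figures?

16.211

∠ECM = 46.7° gives CM at -119.90° from the x-axis; with |CM| = 10.2, M = (-2.4531, -0.85111). ∠CMR = 76.8° gives MR at 136.90° from the x-axis; with |MR| = 28.2, R = (-23.044, 18.417). Then |ER| = |R − E| = 16.211.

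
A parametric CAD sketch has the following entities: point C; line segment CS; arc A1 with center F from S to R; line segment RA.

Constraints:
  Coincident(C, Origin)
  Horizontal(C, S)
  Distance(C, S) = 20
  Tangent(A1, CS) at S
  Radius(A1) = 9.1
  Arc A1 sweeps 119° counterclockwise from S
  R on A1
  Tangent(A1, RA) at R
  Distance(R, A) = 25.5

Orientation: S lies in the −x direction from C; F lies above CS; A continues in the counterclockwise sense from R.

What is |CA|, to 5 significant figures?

43.338

C is at the origin; C and S share the same y with |CS| = 20.0 and S on the −x side, so S = (-20.000, 0.0000). Tangency of A1 to CS means the radius FS is perpendicular to CS, so F = S + (0, 9.1) = (-20.000, 9.1000). On A1, S sits at bearing -90° from F; a 119° counterclockwise sweep puts R at bearing 29°, so R = F + 9.1·(cos 29°, sin 29°) = (-12.041, 13.512). A1 meets RA tangentially, so FR is at right angles to RA, so RA runs along (−sin 29°, cos 29°); with |RA| = 25.5, A = (-24.404, 35.815). Then |CA| = |A − C| = 43.338.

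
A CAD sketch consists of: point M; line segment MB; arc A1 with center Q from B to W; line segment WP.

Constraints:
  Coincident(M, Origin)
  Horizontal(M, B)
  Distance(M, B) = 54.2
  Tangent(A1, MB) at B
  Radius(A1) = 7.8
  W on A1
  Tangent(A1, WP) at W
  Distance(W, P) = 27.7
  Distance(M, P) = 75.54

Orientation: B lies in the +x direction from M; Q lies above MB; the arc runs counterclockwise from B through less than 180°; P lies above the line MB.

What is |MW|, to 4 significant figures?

62.11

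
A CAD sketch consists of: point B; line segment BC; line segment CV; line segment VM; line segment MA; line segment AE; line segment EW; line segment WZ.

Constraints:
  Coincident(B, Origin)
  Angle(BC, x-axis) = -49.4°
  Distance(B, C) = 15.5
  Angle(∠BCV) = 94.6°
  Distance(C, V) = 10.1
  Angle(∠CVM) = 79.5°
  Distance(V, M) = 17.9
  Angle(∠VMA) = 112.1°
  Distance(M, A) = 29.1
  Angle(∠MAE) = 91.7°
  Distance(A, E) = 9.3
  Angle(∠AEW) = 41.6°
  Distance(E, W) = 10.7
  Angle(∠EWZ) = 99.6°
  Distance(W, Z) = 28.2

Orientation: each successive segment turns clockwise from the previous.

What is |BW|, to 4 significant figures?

14.72

B is at the origin; BC runs at -49.4° with length 15.5, so C = (10.09, -11.77). ∠BCV = 94.6° gives CV at -134.8° from the x-axis; with |CV| = 10.1, V = (2.970, -18.94). ∠CVM = 79.5° gives VM at 124.7° from the x-axis; with |VM| = 17.9, M = (-7.220, -4.219). ∠VMA = 112.1° gives MA at 56.80° from the x-axis; with |MA| = 29.1, A = (8.714, 20.13). ∠MAE = 91.7° gives AE at -31.50° from the x-axis; with |AE| = 9.3, E = (16.64, 15.27). ∠AEW = 41.6° gives EW at -169.9° from the x-axis; with |EW| = 10.7, W = (6.110, 13.40). Then |BW| = |W − B| = 14.72.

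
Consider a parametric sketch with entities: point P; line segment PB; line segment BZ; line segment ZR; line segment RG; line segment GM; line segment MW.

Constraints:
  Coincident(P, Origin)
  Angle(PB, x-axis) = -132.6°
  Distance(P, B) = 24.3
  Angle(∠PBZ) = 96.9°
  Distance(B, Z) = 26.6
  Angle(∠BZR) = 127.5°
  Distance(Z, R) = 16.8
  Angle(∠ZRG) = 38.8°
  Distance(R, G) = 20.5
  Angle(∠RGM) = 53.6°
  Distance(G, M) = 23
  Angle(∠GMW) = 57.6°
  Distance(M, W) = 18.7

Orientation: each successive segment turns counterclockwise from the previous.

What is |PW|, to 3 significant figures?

41.6

P is at the origin; PB runs at -132.6° with length 24.3, so B = (-16.4, -17.9). ∠PBZ = 96.9° gives BZ at -49.5° from the x-axis; with |BZ| = 26.6, Z = (0.827, -38.1). ∠BZR = 127.5° gives ZR at 3.00° from the x-axis; with |ZR| = 16.8, R = (17.6, -37.2). ∠ZRG = 38.8° gives RG at 144° from the x-axis; with |RG| = 20.5, G = (0.977, -25.2). ∠RGM = 53.6° gives GM at -89.4° from the x-axis; with |GM| = 23.0, M = (1.22, -48.2). ∠GMW = 57.6° gives MW at 33.0° from the x-axis; with |MW| = 18.7, W = (16.9, -38.1). Then |PW| = |W − P| = 41.6.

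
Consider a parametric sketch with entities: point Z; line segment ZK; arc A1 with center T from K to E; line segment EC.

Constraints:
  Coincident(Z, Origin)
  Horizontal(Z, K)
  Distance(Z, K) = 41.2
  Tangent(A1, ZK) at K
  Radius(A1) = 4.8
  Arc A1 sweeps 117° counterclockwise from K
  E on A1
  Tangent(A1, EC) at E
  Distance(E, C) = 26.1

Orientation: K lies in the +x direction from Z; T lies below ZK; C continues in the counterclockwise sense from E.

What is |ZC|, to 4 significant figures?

57.38

On A1, K sits at bearing 90° from T; a 117° counterclockwise sweep puts E at bearing 207°, so E = T + 4.8·(cos 207°, sin 207°) = (36.92, -6.979). A1 meets EC tangentially, so TE is at right angles to EC, so EC runs along (−sin 207°, cos 207°); with |EC| = 26.1, C = (48.77, -30.23). Then |ZC| = |C − Z| = 57.38.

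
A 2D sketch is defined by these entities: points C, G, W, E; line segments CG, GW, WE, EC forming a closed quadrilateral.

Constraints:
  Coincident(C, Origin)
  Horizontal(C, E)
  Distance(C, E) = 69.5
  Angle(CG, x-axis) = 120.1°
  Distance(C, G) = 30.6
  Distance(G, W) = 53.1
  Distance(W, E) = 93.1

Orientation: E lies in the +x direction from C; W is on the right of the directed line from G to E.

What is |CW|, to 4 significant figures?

33.01

Checks: |GW| = 53.10 ✓; |WE| = 93.10 ✓.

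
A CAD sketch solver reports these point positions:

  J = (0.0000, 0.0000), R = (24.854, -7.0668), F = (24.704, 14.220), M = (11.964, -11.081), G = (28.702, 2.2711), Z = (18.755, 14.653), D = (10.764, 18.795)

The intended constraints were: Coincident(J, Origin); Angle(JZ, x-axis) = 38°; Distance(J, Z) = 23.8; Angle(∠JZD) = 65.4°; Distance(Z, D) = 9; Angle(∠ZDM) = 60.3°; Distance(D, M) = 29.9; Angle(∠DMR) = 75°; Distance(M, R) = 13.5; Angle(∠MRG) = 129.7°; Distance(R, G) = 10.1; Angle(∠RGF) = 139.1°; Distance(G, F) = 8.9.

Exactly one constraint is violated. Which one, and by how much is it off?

Distance(G, F) = 8.9 — off by 3.70.

J = (0.00, 0.00) ✓; JZ at 38.00° ✓; |JZ| = 23.80 ✓; ∠JZD = 65.40° ✓; |ZD| = 9.001 ✓; ∠ZDM = 60.30° ✓; |DM| = 29.90 ✓; ∠DMR = 75.00° ✓; |MR| = 13.50 ✓; ∠MRG = 129.7° ✓; |RG| = 10.10 ✓; ∠RGF = 139.1° ✓; |GF| = 12.60 ✗.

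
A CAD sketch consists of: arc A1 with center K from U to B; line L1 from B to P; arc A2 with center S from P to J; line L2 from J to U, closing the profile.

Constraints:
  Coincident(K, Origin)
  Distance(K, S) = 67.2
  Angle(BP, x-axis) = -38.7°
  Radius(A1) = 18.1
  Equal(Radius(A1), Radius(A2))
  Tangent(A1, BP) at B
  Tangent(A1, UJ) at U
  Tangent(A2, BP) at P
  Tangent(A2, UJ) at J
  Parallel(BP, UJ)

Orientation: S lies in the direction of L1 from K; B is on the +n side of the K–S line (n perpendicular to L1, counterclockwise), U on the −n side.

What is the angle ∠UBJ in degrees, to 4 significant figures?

61.69°

Tangency of A1 to both parallel lines with radius 18.1 puts B and U at K ± 18.1·n: B = (11.32, 14.13), U = (-11.32, -14.13). Equal radii place P and J the same way about S: P = S + 18.1·n = (63.76, -27.89), J = S − 18.1·n = (41.13, -56.14). Then cos ∠UBJ = BU·BJ / (|BU||BJ|), giving 61.69°.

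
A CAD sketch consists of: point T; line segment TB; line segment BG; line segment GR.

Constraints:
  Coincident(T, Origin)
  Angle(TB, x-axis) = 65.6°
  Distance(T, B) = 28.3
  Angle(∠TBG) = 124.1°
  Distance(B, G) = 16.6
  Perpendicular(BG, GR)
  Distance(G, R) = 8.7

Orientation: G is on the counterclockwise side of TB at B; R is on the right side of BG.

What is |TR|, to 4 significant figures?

45.68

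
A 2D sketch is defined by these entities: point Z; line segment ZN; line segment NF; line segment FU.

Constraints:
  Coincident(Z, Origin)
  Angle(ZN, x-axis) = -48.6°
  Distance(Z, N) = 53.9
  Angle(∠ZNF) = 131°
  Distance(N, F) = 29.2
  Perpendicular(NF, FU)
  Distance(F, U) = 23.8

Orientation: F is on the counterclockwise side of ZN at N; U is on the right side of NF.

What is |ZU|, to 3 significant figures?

91.2

Z is at the origin; ZN runs at -48.6° with length 53.9, so N = 53.9·(cos -48.6°, sin -48.6°) = (35.6, -40.4). ∠ZNF = 131.0°, so NF runs at -48.6° + (180° − 131.0°) = 0.400° from the x-axis; with |NF| = 29.2, F = N + 29.2·(cos 0.400°, sin 0.400°) = (64.8, -40.2). The perpendicularity gives FU at right angles to NF; with |FU| = 23.8 on the right of NF, U = F + 23.8·(0.00698, -1.00) = (65.0, -64.0). Then |ZU| = |U − Z| = 91.2.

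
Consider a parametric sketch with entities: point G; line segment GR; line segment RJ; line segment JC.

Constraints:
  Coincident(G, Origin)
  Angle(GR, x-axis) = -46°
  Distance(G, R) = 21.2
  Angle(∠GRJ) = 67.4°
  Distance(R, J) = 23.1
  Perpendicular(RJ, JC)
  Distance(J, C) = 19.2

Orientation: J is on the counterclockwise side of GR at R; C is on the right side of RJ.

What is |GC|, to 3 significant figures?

41.6

G is at the origin; GR runs at -46.0° with length 21.2, so R = 21.2·(cos -46.0°, sin -46.0°) = (14.7, -15.3). ∠GRJ = 67.4°, so RJ runs at -46.0° + (180° − 67.4°) = 66.6° from the x-axis; with |RJ| = 23.1, J = R + 23.1·(cos 66.6°, sin 66.6°) = (23.9, 5.95). RJ is perpendicular to JC; with |JC| = 19.2 on the right of RJ, C = J + 19.2·(0.918, -0.397) = (41.5, -1.68). Then |GC| = |C − G| = 41.6.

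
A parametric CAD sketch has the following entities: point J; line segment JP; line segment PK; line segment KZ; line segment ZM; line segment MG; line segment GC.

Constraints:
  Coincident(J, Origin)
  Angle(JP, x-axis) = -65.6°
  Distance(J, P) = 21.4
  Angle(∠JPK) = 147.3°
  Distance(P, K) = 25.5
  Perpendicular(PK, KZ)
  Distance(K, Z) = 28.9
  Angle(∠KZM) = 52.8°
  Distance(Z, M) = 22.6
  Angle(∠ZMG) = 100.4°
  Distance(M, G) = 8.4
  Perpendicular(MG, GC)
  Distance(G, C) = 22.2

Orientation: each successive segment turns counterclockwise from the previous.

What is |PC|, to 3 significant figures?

35.8

J is at the origin; JP runs at -65.6° with length 21.4, so P = (8.84, -19.5). ∠JPK = 147.3° gives PK at -32.9° from the x-axis; with |PK| = 25.5, K = (30.3, -33.3). PK ⟂ KZ, so KZ runs at 57.1°; with |KZ| = 28.9, Z = (45.9, -9.07). ∠KZM = 52.8° gives ZM at -176° from the x-axis; with |ZM| = 22.6, M = (23.4, -10.8). ∠ZMG = 100.4° gives MG at -96.1° from the x-axis; with |MG| = 8.4, G = (22.5, -19.1). The perpendicularity gives GC at right angles to MG, so GC runs at -6.10°; with |GC| = 22.2, C = (44.6, -21.5). Then |PC| = |C − P| = 35.8.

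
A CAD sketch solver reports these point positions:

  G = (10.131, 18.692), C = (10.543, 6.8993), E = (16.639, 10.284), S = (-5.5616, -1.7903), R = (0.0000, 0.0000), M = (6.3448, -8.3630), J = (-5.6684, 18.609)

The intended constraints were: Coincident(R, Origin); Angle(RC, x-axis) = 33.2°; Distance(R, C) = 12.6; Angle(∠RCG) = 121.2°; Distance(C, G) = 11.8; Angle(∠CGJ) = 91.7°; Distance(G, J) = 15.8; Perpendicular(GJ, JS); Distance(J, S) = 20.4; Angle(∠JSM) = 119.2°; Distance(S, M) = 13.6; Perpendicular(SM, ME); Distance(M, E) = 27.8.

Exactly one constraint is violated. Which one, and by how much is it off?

Distance(M, E) = 27.8 — off by 6.50.

R = (0.00, 0.00) ✓; RC at 33.20° ✓; |RC| = 12.60 ✓; ∠RCG = 121.2° ✓; |CG| = 11.80 ✓; ∠CGJ = 91.70° ✓; |GJ| = 15.80 ✓; ∠(GJ, JS) = 90.00° ✓; |JS| = 20.40 ✓; ∠JSM = 119.2° ✓; |SM| = 13.60 ✓; ∠(SM, ME) = 90.00° ✓; |ME| = 21.30 ✗.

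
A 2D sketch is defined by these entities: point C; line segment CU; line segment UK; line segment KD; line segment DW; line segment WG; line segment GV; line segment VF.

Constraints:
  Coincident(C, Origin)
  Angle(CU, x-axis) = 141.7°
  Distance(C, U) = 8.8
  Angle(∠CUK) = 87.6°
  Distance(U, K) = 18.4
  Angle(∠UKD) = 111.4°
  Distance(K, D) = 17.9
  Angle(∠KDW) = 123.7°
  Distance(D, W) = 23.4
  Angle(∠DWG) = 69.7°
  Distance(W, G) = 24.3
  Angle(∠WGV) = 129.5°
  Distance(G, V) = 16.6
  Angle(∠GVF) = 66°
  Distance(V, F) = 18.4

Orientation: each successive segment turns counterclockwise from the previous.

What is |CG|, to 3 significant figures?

7.60

C is at the origin; CU runs at 141.7° with length 8.8, so U = (-6.91, 5.45). ∠CUK = 87.6° gives UK at -126° from the x-axis; with |UK| = 18.4, K = (-17.7, -9.45). ∠UKD = 111.4° gives KD at -57.3° from the x-axis; with |KD| = 17.9, D = (-8.02, -24.5). ∠KDW = 123.7° gives DW at -1.00° from the x-axis; with |DW| = 23.4, W = (15.4, -24.9). ∠DWG = 69.7° gives WG at 109° from the x-axis; with |WG| = 24.3, G = (7.34, -1.99). Then |CG| = |G − C| = 7.60.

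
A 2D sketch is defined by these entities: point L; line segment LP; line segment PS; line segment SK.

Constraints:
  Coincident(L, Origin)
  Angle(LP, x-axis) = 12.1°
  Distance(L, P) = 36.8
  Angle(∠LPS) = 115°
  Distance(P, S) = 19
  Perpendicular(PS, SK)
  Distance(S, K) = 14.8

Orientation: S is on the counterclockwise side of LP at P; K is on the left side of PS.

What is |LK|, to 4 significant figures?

39.22

L is at the origin; LP runs at 12.1° with length 36.8, so P = 36.8·(cos 12.1°, sin 12.1°) = (35.98, 7.714). ∠LPS = 115.0°, so PS runs at 12.1° + (180° − 115.0°) = 77.10° from the x-axis; with |PS| = 19.0, S = P + 19.0·(cos 77.10°, sin 77.10°) = (40.22, 26.23). PS is perpendicular to SK; with |SK| = 14.8 on the left of PS, K = S + 14.8·(-0.9748, 0.2233) = (25.80, 29.54). Then |LK| = |K − L| = 39.22.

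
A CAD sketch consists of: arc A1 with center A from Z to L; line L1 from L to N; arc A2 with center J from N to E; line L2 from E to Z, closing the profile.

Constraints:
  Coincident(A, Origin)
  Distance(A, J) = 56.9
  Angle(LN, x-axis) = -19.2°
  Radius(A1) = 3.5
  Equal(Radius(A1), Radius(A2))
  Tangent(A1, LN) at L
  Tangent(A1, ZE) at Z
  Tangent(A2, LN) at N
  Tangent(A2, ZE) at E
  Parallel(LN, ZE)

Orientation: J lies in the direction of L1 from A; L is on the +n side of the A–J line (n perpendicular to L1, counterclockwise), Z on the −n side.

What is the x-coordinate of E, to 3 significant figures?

52.6

The slot axis is L1's direction at -19.2°, so u = (cos -19.2°, sin -19.2°) = (0.944, -0.329) and n = (−sin -19.2°, cos -19.2°) = (0.329, 0.944). A is at the origin and J lies 56.9 along u from A, so J = 56.9·u = (53.7, -18.7). Tangency of A1 to both parallel lines with radius 3.5 puts L and Z at A ± 3.5·n: L = (1.15, 3.31), Z = (-1.15, -3.31). Equal radii place N and E the same way about J: N = J + 3.5·n = (54.9, -15.4), E = J − 3.5·n = (52.6, -22.0). So E.x = 52.6.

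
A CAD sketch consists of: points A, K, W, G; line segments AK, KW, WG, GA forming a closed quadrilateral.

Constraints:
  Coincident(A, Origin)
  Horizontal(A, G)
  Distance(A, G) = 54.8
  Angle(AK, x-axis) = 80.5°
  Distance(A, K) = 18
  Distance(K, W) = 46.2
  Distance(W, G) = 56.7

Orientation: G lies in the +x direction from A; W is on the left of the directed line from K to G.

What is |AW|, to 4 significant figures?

62.24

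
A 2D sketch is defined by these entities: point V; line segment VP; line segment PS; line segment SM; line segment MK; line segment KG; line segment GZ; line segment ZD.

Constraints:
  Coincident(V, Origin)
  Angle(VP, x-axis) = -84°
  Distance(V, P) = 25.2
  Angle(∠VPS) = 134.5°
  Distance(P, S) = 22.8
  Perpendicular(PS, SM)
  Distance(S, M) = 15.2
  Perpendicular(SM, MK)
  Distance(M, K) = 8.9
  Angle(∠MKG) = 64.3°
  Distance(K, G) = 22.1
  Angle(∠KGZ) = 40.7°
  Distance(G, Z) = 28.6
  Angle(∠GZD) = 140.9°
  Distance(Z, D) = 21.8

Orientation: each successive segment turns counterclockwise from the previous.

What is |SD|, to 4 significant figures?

42.82

V is at the origin; VP runs at -84.0° with length 25.2, so P = (2.634, -25.06). ∠VPS = 134.5° gives PS at -38.50° from the x-axis; with |PS| = 22.8, S = (20.48, -39.26). The perpendicularity gives SM at right angles to PS, so SM runs at 51.50°; with |SM| = 15.2, M = (29.94, -27.36). The perpendicularity gives MK at right angles to SM, so MK runs at 141.5°; with |MK| = 8.9, K = (22.97, -21.82). ∠MKG = 64.3° gives KG at -102.8° from the x-axis; with |KG| = 22.1, G = (18.08, -43.37). ∠KGZ = 40.7° gives GZ at 36.50° from the x-axis; with |GZ| = 28.6, Z = (41.07, -26.36). ∠GZD = 140.9° gives ZD at 75.60° from the x-axis; with |ZD| = 21.8, D = (46.49, -5.243). Then |SD| = |D − S| = 42.82.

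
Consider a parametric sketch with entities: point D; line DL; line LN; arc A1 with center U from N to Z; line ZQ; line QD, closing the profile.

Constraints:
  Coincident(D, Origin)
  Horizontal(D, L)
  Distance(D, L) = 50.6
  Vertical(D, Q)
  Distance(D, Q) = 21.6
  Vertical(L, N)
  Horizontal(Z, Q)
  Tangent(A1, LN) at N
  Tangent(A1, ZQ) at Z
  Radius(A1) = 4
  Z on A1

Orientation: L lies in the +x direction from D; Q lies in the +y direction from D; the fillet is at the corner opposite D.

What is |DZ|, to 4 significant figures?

51.36

D is at the origin; DL is horizontal with |DL| = 50.6 and L on the +x side, so L = (50.60, 0.000). DQ is vertical with |DQ| = 21.6 and Q on the +y side, so Q = (0.000, 21.60). The virtual corner opposite D is at (50.60, 21.60). Since A1 is tangent to LN there, UN ⟂ LN and the tangent condition forces UZ to be normal to ZQ, with radius 4.0, so the center U sits 4.0 in from both sides at U = (46.60, 17.60). That places the tangent points at N = (50.60, 17.60) on LN and Z = (46.60, 21.60) on ZQ. Then |DZ| = |Z − D| = 51.36.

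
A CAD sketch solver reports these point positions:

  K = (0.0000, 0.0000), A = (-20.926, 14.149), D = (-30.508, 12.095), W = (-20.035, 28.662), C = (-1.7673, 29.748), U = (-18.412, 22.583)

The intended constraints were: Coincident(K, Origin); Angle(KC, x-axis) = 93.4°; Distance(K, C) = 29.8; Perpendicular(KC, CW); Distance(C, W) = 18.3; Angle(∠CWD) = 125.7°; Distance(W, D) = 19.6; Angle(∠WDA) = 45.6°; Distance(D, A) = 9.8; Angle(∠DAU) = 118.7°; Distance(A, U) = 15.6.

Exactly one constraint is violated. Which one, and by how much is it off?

Distance(A, U) = 15.6 — off by 6.80.

K = (0.00, 0.00) ✓; KC at 93.40° ✓; |KC| = 29.80 ✓; ∠(KC, CW) = 90.00° ✓; |CW| = 18.30 ✓; ∠CWD = 125.7° ✓; |WD| = 19.60 ✓; ∠WDA = 45.60° ✓; |DA| = 9.800 ✓; ∠DAU = 118.7° ✓; |AU| = 8.801 ✗.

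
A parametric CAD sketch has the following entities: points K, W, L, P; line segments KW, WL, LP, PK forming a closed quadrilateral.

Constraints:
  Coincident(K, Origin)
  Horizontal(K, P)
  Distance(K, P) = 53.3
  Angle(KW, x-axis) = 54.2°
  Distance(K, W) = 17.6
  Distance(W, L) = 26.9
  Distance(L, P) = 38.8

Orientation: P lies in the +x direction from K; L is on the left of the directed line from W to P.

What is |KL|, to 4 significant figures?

44.18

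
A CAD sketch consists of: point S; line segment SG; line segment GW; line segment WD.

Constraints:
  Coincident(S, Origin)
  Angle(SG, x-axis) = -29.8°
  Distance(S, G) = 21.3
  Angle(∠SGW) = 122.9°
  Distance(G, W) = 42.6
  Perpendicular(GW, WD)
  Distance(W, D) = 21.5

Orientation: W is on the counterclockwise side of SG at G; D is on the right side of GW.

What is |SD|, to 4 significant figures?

66.97

∠SGW = 122.9°, so GW runs at -29.8° + (180° − 122.9°) = 27.30° from the x-axis; with |GW| = 42.6, W = G + 42.6·(cos 27.30°, sin 27.30°) = (56.34, 8.953). GW ⟂ WD; with |WD| = 21.5 on the right of GW, D = W + 21.5·(0.4586, -0.8886) = (66.20, -10.15). Then |SD| = |D − S| = 66.97.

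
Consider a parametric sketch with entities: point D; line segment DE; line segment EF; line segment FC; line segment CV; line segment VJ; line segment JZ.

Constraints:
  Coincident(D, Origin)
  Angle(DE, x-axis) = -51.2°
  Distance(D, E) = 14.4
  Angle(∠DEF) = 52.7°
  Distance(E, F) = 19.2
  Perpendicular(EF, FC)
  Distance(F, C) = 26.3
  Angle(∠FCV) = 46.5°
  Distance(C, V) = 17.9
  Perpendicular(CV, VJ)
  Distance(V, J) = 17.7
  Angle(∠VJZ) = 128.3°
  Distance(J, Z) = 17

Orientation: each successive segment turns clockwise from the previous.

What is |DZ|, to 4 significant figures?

28.01

D is at the origin; DE runs at -51.2° with length 14.4, so E = (9.023, -11.22). ∠DEF = 52.7° gives EF at -178.5° from the x-axis; with |EF| = 19.2, F = (-10.17, -11.73). The perpendicularity gives FC at right angles to EF, so FC runs at 91.50°; with |FC| = 26.3, C = (-10.86, 14.57). ∠FCV = 46.5° gives CV at -42.00° from the x-axis; with |CV| = 17.9, V = (2.444, 2.588). CV ⟂ VJ, so VJ runs at -132.0°; with |VJ| = 17.7, J = (-9.400, -10.57). ∠VJZ = 128.3° gives JZ at 176.3° from the x-axis; with |JZ| = 17.0, Z = (-26.36, -9.468). Then |DZ| = |Z − D| = 28.01.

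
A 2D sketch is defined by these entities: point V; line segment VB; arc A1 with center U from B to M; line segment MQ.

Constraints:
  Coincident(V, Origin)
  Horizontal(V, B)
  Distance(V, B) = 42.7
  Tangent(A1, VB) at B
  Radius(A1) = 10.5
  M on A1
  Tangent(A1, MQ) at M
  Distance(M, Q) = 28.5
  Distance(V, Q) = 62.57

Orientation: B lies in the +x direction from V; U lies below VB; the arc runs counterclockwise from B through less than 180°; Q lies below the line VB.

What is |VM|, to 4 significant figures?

37.08

V is at the origin; VB is horizontal with |VB| = 42.7 and B on the +x side, so B = (42.70, 0.000). The tangent condition forces UB to be normal to VB, so U = B + (0, -10.5) = (42.70, -10.50). Since UM ⟂ MQ (tangency), |UQ| = √(10.5² + 28.5²) = 30.37 regardless of where M sits on A1. So Q lies on both circle(V, 62.57) and circle(U, 30.37); the below-VB intersection is Q = (47.73, -40.45). M is the foot of the tangent from Q: M = (33.59, -15.71).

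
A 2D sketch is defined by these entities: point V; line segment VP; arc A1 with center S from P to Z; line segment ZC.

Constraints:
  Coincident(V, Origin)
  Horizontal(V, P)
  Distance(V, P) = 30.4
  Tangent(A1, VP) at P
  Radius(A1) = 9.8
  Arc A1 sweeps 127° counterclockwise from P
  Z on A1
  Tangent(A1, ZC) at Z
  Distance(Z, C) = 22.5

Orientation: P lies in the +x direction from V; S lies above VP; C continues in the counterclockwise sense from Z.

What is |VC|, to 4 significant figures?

41.75

On A1, P sits at bearing -90° from S; a 127° counterclockwise sweep puts Z at bearing 37°, so Z = S + 9.8·(cos 37°, sin 37°) = (38.23, 15.70). Since A1 is tangent to ZC there, SZ ⟂ ZC, so ZC runs along (−sin 37°, cos 37°); with |ZC| = 22.5, C = (24.69, 33.67). Then |VC| = |C − V| = 41.75.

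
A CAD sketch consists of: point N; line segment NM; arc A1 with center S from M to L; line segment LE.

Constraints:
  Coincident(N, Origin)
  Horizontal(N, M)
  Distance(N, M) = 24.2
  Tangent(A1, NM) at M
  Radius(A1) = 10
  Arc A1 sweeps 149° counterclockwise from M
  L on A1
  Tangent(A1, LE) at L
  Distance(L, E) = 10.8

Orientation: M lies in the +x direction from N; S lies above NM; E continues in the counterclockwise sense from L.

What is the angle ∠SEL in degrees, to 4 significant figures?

42.80°

N is at the origin; NM is horizontal with |NM| = 24.2 and M on the +x side, so M = (24.20, 0.000). Tangency of A1 to NM means the radius SM is perpendicular to NM, so S = M + (0, 10) = (24.20, 10.00). On A1, M sits at bearing -90° from S; a 149° counterclockwise sweep puts L at bearing 59°, so L = S + 10.0·(cos 59°, sin 59°) = (29.35, 18.57). Tangency of A1 to LE means the radius SL is perpendicular to LE, so LE runs along (−sin 59°, cos 59°); with |LE| = 10.8, E = (20.09, 24.13). Then cos ∠SEL = ES·EL / (|ES||EL|), giving 42.80°.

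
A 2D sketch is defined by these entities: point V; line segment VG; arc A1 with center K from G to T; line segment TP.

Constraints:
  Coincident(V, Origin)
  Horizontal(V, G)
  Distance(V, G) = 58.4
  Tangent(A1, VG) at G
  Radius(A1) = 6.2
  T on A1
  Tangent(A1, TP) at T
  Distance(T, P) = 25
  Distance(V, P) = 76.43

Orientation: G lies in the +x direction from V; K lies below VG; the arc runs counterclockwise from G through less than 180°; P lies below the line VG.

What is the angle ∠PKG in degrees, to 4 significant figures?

151.2°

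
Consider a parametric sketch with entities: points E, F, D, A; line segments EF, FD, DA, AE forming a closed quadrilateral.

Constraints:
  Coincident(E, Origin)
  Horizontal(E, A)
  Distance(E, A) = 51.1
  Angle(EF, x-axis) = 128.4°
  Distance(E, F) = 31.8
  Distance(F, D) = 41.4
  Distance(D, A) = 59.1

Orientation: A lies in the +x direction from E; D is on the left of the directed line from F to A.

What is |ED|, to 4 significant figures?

49.42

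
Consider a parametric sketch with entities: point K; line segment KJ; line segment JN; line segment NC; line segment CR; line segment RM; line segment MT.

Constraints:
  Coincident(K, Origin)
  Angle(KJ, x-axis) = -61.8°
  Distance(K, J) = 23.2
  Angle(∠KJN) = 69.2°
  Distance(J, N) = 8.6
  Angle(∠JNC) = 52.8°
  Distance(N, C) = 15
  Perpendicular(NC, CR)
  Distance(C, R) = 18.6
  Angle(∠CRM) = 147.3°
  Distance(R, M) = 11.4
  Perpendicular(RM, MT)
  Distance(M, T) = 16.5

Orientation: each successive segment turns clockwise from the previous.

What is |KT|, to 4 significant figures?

39.22

K is at the origin; KJ runs at -61.8° with length 23.2, so J = (10.96, -20.45). ∠KJN = 69.2° gives JN at -172.6° from the x-axis; with |JN| = 8.6, N = (2.435, -21.55). ∠JNC = 52.8° gives NC at 60.20° from the x-axis; with |NC| = 15.0, C = (9.889, -8.537). NC ⟂ CR, so CR runs at -29.80°; with |CR| = 18.6, R = (26.03, -17.78). ∠CRM = 147.3° gives RM at -62.50° from the x-axis; with |RM| = 11.4, M = (31.29, -27.89). RM is perpendicular to MT, so MT runs at -152.5°; with |MT| = 16.5, T = (16.66, -35.51). Then |KT| = |T − K| = 39.22.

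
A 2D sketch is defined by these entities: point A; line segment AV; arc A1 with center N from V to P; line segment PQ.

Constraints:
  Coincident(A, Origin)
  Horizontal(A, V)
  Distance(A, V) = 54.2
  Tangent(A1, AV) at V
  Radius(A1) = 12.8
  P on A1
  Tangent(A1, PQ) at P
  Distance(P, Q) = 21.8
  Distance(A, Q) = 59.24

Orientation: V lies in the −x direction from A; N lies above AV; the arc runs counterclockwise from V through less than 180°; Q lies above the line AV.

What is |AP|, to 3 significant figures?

44.5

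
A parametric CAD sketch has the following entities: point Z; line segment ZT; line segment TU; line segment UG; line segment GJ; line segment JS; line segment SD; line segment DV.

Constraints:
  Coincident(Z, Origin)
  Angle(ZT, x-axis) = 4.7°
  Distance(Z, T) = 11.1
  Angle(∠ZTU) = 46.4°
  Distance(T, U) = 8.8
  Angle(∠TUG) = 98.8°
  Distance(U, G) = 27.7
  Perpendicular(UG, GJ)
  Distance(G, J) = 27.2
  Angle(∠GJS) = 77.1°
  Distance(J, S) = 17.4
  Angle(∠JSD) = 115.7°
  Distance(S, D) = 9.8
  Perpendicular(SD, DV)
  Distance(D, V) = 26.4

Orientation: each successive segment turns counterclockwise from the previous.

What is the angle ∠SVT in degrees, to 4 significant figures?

31.90°

Z is at the origin; ZT runs at 4.7° with length 11.1, so T = (11.06, 0.9095). ∠ZTU = 46.4° gives TU at 138.3° from the x-axis; with |TU| = 8.8, U = (4.492, 6.764). ∠TUG = 98.8° gives UG at -140.5° from the x-axis; with |UG| = 27.7, G = (-16.88, -10.86). UG is perpendicular to GJ, so GJ runs at -50.50°; with |GJ| = 27.2, J = (0.4196, -31.84). ∠GJS = 77.1° gives JS at 52.40° from the x-axis; with |JS| = 17.4, S = (11.04, -18.06). ∠JSD = 115.7° gives SD at 116.7° from the x-axis; with |SD| = 9.8, D = (6.633, -9.303). The perpendicularity gives DV at right angles to SD, so DV runs at -153.3°; with |DV| = 26.4, V = (-16.95, -21.17). Then cos ∠SVT = VS·VT / (|VS||VT|), giving 31.90°.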